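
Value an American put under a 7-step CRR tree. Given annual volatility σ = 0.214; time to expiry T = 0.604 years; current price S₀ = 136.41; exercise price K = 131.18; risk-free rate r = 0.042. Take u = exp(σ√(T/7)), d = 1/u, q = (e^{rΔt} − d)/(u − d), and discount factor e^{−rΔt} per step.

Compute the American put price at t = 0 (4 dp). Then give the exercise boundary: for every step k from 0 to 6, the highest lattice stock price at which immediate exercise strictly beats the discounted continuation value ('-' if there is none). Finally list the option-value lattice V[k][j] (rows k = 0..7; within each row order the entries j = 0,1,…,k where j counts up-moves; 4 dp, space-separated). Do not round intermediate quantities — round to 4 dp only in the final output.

price = 5.4842
boundary = - - - - 106.0828 112.9654 120.2945
tree:
5.4842
8.4730 2.6873
12.6851 4.5367 0.9517
18.2722 7.4741 1.7820 0.1706
25.0972 11.9263 3.3029 0.3517 0.0000
31.5604 18.2146 6.0446 0.7250 0.0000 0.0000
37.6299 25.0972 10.8855 1.4945 0.0000 0.0000 0.0000
43.3295 31.5604 18.2146 3.0810 0.0000 0.0000 0.0000 0.0000

params: Δt=0.08629 u=1.06488 d=0.93907 q=0.51315 e^(-rΔt)=0.99638
t_7 payoffs: 43.3295 31.5604 18.2146 3.0810 0.0000 0.0000 0.0000 0.0000
t_6: node(6,0) S=93.5501 payoff=37.6299 vs cont=37.1553 → 37.6299 [stop]  node(6,1) S=106.0828 payoff=25.0972 vs cont=24.6227 → 25.0972 [stop]  node(6,2) S=120.2945 payoff=10.8855 vs cont=10.4110 → 10.8855 [stop]  node(6,3) S=136.4100 payoff=0.0000 vs cont=1.4945 → 1.4945 [wait]  node(6,4) S=154.6845 payoff=0.0000 vs cont=0.0000 → 0.0000 [wait]  node(6,5) S=175.4072 payoff=0.0000 vs cont=0.0000 → 0.0000 [wait]  node(6,6) S=198.9061 payoff=0.0000 vs cont=0.0000 → 0.0000 [wait]  ⇒ S*(6)=120.2945
t_5: node(5,0) S=99.6196 payoff=31.5604 vs cont=31.0859 → 31.5604 [stop]  node(5,1) S=112.9654 payoff=18.2146 vs cont=17.7401 → 18.2146 [stop]  node(5,2) S=128.0990 payoff=3.0810 vs cont=6.0446 → 6.0446 [wait]  node(5,3) S=145.2602 payoff=0.0000 vs cont=0.7250 → 0.7250 [wait]  node(5,4) S=164.7203 payoff=0.0000 vs cont=0.0000 → 0.0000 [wait]  node(5,5) S=186.7875 payoff=0.0000 vs cont=0.0000 → 0.0000 [wait]  ⇒ S*(5)=112.9654
t_4: node(4,0) S=106.0828 payoff=25.0972 vs cont=24.6227 → 25.0972 [stop]  node(4,1) S=120.2945 payoff=10.8855 vs cont=11.9263 → 11.9263 [wait]  node(4,2) S=136.4100 payoff=0.0000 vs cont=3.3029 → 3.3029 [wait]  node(4,3) S=154.6845 payoff=0.0000 vs cont=0.3517 → 0.3517 [wait]  node(4,4) S=175.4072 payoff=0.0000 vs cont=0.0000 → 0.0000 [wait]  ⇒ S*(4)=106.0828
t_3: node(3,0) S=112.9654 payoff=18.2146 vs cont=18.2722 → 18.2722 [wait]  node(3,1) S=128.0990 payoff=3.0810 vs cont=7.4741 → 7.4741 [wait]  node(3,2) S=145.2602 payoff=0.0000 vs cont=1.7820 → 1.7820 [wait]  node(3,3) S=164.7203 payoff=0.0000 vs cont=0.1706 → 0.1706 [wait]  ⇒ S*(3)=-
t_2: node(2,0) S=120.2945 payoff=10.8855 vs cont=12.6851 → 12.6851 [wait]  node(2,1) S=136.4100 payoff=0.0000 vs cont=4.5367 → 4.5367 [wait]  node(2,2) S=154.6845 payoff=0.0000 vs cont=0.9517 → 0.9517 [wait]  ⇒ S*(2)=-
t_1: node(1,0) S=128.0990 payoff=3.0810 vs cont=8.4730 → 8.4730 [wait]  node(1,1) S=145.2602 payoff=0.0000 vs cont=2.6873 → 2.6873 [wait]  ⇒ S*(1)=-
t_0: node(0,0) S=136.4100 payoff=0.0000 vs cont=5.4842 → 5.4842 [wait]  ⇒ S*(0)=-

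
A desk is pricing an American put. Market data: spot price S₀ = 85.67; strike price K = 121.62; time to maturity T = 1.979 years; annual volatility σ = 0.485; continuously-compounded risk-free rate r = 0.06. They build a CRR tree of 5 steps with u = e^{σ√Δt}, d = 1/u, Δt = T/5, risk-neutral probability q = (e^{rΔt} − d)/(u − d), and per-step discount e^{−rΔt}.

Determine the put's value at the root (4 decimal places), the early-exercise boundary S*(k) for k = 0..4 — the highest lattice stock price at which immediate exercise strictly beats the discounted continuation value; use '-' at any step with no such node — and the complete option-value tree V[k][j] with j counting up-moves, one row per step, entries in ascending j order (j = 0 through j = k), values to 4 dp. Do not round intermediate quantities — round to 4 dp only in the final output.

Δt=0.39580  u=1.35680  d=0.73703  q=0.46308  discount=0.97653
step 5 (expiry): payoffs max(K−S,0) = 102.9882 87.3207 58.4786 5.3833 0.0000 0.0000
step 4: (k=4,j=0): S=25.2796, (K−S)⁺=96.3404, hold=93.4862 ⇒ V=96.3404 exercise | (k=4,j=1): S=46.5371, (K−S)⁺=75.0829, hold=72.2287 ⇒ V=75.0829 exercise | (k=4,j=2): S=85.6700, (K−S)⁺=35.9500, hold=33.0958 ⇒ V=35.9500 exercise | (k=4,j=3): S=157.7096, (K−S)⁺=0.0000, hold=2.8225 ⇒ V=2.8225 continue | (k=4,j=4): S=290.3270, (K−S)⁺=0.0000, hold=0.0000 ⇒ V=0.0000 continue  boundary S*=85.6700
step 3: (k=3,j=0): S=34.2993, (K−S)⁺=87.3207, hold=84.4665 ⇒ V=87.3207 exercise | (k=3,j=1): S=63.1414, (K−S)⁺=58.4786, hold=55.6244 ⇒ V=58.4786 exercise | (k=3,j=2): S=116.2367, (K−S)⁺=5.3833, hold=20.1256 ⇒ V=20.1256 continue | (k=3,j=3): S=213.9798, (K−S)⁺=0.0000, hold=1.4799 ⇒ V=1.4799 continue  boundary S*=63.1414
step 2: (k=2,j=0): S=46.5371, (K−S)⁺=75.0829, hold=72.2287 ⇒ V=75.0829 exercise | (k=2,j=1): S=85.6700, (K−S)⁺=35.9500, hold=39.7625 ⇒ V=39.7625 continue | (k=2,j=2): S=157.7096, (K−S)⁺=0.0000, hold=11.2215 ⇒ V=11.2215 continue  boundary S*=46.5371
step 1: (k=1,j=0): S=63.1414, (K−S)⁺=58.4786, hold=57.3485 ⇒ V=58.4786 exercise | (k=1,j=1): S=116.2367, (K−S)⁺=5.3833, hold=25.9227 ⇒ V=25.9227 continue  boundary S*=63.1414
step 0: (k=0,j=0): S=85.6700, (K−S)⁺=35.9500, hold=42.3840 ⇒ V=42.3840 continue  boundary S*=-

price = 42.3840
boundary = - 63.1414 46.5371 63.1414 85.6700
tree:
42.3840
58.4786 25.9227
75.0829 39.7625 11.2215
87.3207 58.4786 20.1256 1.4799
96.3404 75.0829 35.9500 2.8225 0.0000
102.9882 87.3207 58.4786 5.3833 0.0000 0.0000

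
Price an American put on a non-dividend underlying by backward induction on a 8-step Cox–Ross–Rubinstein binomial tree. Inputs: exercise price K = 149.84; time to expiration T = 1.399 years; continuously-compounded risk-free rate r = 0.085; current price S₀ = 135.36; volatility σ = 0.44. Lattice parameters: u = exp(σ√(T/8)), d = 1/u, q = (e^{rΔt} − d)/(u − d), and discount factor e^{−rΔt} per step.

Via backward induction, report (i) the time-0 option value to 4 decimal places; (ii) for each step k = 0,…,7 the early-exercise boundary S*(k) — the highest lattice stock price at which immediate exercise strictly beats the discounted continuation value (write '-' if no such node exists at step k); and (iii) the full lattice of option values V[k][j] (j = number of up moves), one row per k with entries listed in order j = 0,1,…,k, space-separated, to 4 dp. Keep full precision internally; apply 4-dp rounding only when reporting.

Δt=0.17488  u=1.20202  d=0.83194  q=0.49459  discount=0.98525
step 8 (expiry): payoffs max(K−S,0) = 118.7793 104.9623 84.9989 56.1549 14.4800 0.0000 0.0000 0.0000 0.0000
step 7: (k=7,j=0): S=37.3354, (K−S)⁺=112.5046, hold=110.2938 ⇒ V=112.5046 exercise | (k=7,j=1): S=53.9437, (K−S)⁺=95.8963, hold=93.6855 ⇒ V=95.8963 exercise | (k=7,j=2): S=77.9400, (K−S)⁺=71.9000, hold=69.6892 ⇒ V=71.9000 exercise | (k=7,j=3): S=112.6109, (K−S)⁺=37.2291, hold=35.0183 ⇒ V=37.2291 exercise | (k=7,j=4): S=162.7048, (K−S)⁺=0.0000, hold=7.2103 ⇒ V=7.2103 continue | (k=7,j=5): S=235.0824, (K−S)⁺=0.0000, hold=0.0000 ⇒ V=0.0000 continue | (k=7,j=6): S=339.6566, (K−S)⁺=0.0000, hold=0.0000 ⇒ V=0.0000 continue | (k=7,j=7): S=490.7496, (K−S)⁺=0.0000, hold=0.0000 ⇒ V=0.0000 continue  boundary S*=112.6109
step 6: (k=6,j=0): S=44.8777, (K−S)⁺=104.9623, hold=102.7515 ⇒ V=104.9623 exercise | (k=6,j=1): S=64.8411, (K−S)⁺=84.9989, hold=82.7881 ⇒ V=84.9989 exercise | (k=6,j=2): S=93.6851, (K−S)⁺=56.1549, hold=53.9441 ⇒ V=56.1549 exercise | (k=6,j=3): S=135.3600, (K−S)⁺=14.4800, hold=22.0517 ⇒ V=22.0517 continue | (k=6,j=4): S=195.5736, (K−S)⁺=0.0000, hold=3.5903 ⇒ V=3.5903 continue | (k=6,j=5): S=282.5727, (K−S)⁺=0.0000, hold=0.0000 ⇒ V=0.0000 continue | (k=6,j=6): S=408.2724, (K−S)⁺=0.0000, hold=0.0000 ⇒ V=0.0000 continue  boundary S*=93.6851
step 5: (k=5,j=0): S=53.9437, (K−S)⁺=95.8963, hold=93.6855 ⇒ V=95.8963 exercise | (k=5,j=1): S=77.9400, (K−S)⁺=71.9000, hold=69.6892 ⇒ V=71.9000 exercise | (k=5,j=2): S=112.6109, (K−S)⁺=37.2291, hold=38.7080 ⇒ V=38.7080 continue | (k=5,j=3): S=162.7048, (K−S)⁺=0.0000, hold=12.7302 ⇒ V=12.7302 continue | (k=5,j=4): S=235.0824, (K−S)⁺=0.0000, hold=1.7878 ⇒ V=1.7878 continue | (k=5,j=5): S=339.6566, (K−S)⁺=0.0000, hold=0.0000 ⇒ V=0.0000 continue  boundary S*=77.9400
step 4: (k=4,j=0): S=64.8411, (K−S)⁺=84.9989, hold=82.7881 ⇒ V=84.9989 exercise | (k=4,j=1): S=93.6851, (K−S)⁺=56.1549, hold=54.6648 ⇒ V=56.1549 exercise | (k=4,j=2): S=135.3600, (K−S)⁺=14.4800, hold=25.4780 ⇒ V=25.4780 continue | (k=4,j=3): S=195.5736, (K−S)⁺=0.0000, hold=7.2102 ⇒ V=7.2102 continue | (k=4,j=4): S=282.5727, (K−S)⁺=0.0000, hold=0.8902 ⇒ V=0.8902 continue  boundary S*=93.6851
step 3: (k=3,j=0): S=77.9400, (K−S)⁺=71.9000, hold=69.6892 ⇒ V=71.9000 exercise | (k=3,j=1): S=112.6109, (K−S)⁺=37.2291, hold=40.3776 ⇒ V=40.3776 continue | (k=3,j=2): S=162.7048, (K−S)⁺=0.0000, hold=16.2002 ⇒ V=16.2002 continue | (k=3,j=3): S=235.0824, (K−S)⁺=0.0000, hold=4.0241 ⇒ V=4.0241 continue  boundary S*=77.9400
step 2: (k=2,j=0): S=93.6851, (K−S)⁺=56.1549, hold=55.4784 ⇒ V=56.1549 exercise | (k=2,j=1): S=135.3600, (K−S)⁺=14.4800, hold=28.0003 ⇒ V=28.0003 continue | (k=2,j=2): S=195.5736, (K−S)⁺=0.0000, hold=10.0278 ⇒ V=10.0278 continue  boundary S*=93.6851
step 1: (k=1,j=0): S=112.6109, (K−S)⁺=37.2291, hold=41.6067 ⇒ V=41.6067 continue | (k=1,j=1): S=162.7048, (K−S)⁺=0.0000, hold=18.8292 ⇒ V=18.8292 continue  boundary S*=-
step 0: (k=0,j=0): S=135.3600, (K−S)⁺=14.4800, hold=29.8934 ⇒ V=29.8934 continue  boundary S*=-

price = 29.8934
boundary = - - 93.6851 77.9400 93.6851 77.9400 93.6851 112.6109
tree:
29.8934
41.6067 18.8292
56.1549 28.0003 10.0278
71.9000 40.3776 16.2002 4.0241
84.9989 56.1549 25.4780 7.2102 0.8902
95.8963 71.9000 38.7080 12.7302 1.7878 0.0000
104.9623 84.9989 56.1549 22.0517 3.5903 0.0000 0.0000
112.5046 95.8963 71.9000 37.2291 7.2103 0.0000 0.0000 0.0000
118.7793 104.9623 84.9989 56.1549 14.4800 0.0000 0.0000 0.0000 0.0000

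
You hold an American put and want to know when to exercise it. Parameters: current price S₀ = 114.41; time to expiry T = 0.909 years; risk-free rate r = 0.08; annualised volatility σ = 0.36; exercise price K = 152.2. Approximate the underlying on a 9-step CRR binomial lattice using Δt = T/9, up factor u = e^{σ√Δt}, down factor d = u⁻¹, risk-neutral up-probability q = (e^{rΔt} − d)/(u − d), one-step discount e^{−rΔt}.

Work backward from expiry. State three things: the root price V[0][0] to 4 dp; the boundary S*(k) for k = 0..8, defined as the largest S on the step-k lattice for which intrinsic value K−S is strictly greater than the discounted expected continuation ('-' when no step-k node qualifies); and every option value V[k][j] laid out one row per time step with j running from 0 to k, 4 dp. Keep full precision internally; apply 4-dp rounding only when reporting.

price = 38.6366
boundary = - 102.0414 91.0100 102.0414 114.4100 102.0414 114.4100 102.0414 114.4100
tree:
38.6366
50.1586 28.0425
61.1900 38.1381 18.6669
71.0289 50.1586 27.0510 10.8068
79.8041 61.1900 37.7900 17.0334 4.9204
87.6307 71.0289 50.1586 25.9289 8.6494 1.3704
94.6111 79.8041 61.1900 37.7900 14.8015 2.8011 0.0000
100.8369 87.6307 71.0289 50.1586 24.3714 5.7256 0.0000 0.0000
106.3896 94.6111 79.8041 61.1900 37.7900 11.7033 0.0000 0.0000 0.0000
111.3421 100.8369 87.6307 71.0289 50.1586 23.9222 0.0000 0.0000 0.0000 0.0000

Δt=0.10100  u=1.12121  d=0.89189  q=0.50681  discount=0.99195
step 9 (expiry): payoffs max(K−S,0) = 111.3421 100.8369 87.6307 71.0289 50.1586 23.9222 0.0000 0.0000 0.0000 0.0000
step 8: (k=8,j=0): S=45.8104, (K−S)⁺=106.3896, hold=105.1648 ⇒ V=106.3896 exercise | (k=8,j=1): S=57.5889, (K−S)⁺=94.6111, hold=93.3863 ⇒ V=94.6111 exercise | (k=8,j=2): S=72.3959, (K−S)⁺=79.8041, hold=78.5793 ⇒ V=79.8041 exercise | (k=8,j=3): S=91.0100, (K−S)⁺=61.1900, hold=59.9652 ⇒ V=61.1900 exercise | (k=8,j=4): S=114.4100, (K−S)⁺=37.7900, hold=36.5652 ⇒ V=37.7900 exercise | (k=8,j=5): S=143.8266, (K−S)⁺=8.3734, hold=11.7033 ⇒ V=11.7033 continue | (k=8,j=6): S=180.8065, (K−S)⁺=0.0000, hold=0.0000 ⇒ V=0.0000 continue | (k=8,j=7): S=227.2947, (K−S)⁺=0.0000, hold=0.0000 ⇒ V=0.0000 continue | (k=8,j=8): S=285.7356, (K−S)⁺=0.0000, hold=0.0000 ⇒ V=0.0000 continue  boundary S*=114.4100
step 7: (k=7,j=0): S=51.3631, (K−S)⁺=100.8369, hold=99.6121 ⇒ V=100.8369 exercise | (k=7,j=1): S=64.5693, (K−S)⁺=87.6307, hold=86.4058 ⇒ V=87.6307 exercise | (k=7,j=2): S=81.1711, (K−S)⁺=71.0289, hold=69.8041 ⇒ V=71.0289 exercise | (k=7,j=3): S=102.0414, (K−S)⁺=50.1586, hold=48.9338 ⇒ V=50.1586 exercise | (k=7,j=4): S=128.2778, (K−S)⁺=23.9222, hold=24.3714 ⇒ V=24.3714 continue | (k=7,j=5): S=161.2600, (K−S)⁺=0.0000, hold=5.7256 ⇒ V=5.7256 continue | (k=7,j=6): S=202.7224, (K−S)⁺=0.0000, hold=0.0000 ⇒ V=0.0000 continue | (k=7,j=7): S=254.8454, (K−S)⁺=0.0000, hold=0.0000 ⇒ V=0.0000 continue  boundary S*=102.0414
step 6: (k=6,j=0): S=57.5889, (K−S)⁺=94.6111, hold=93.3863 ⇒ V=94.6111 exercise | (k=6,j=1): S=72.3959, (K−S)⁺=79.8041, hold=78.5793 ⇒ V=79.8041 exercise | (k=6,j=2): S=91.0100, (K−S)⁺=61.1900, hold=59.9652 ⇒ V=61.1900 exercise | (k=6,j=3): S=114.4100, (K−S)⁺=37.7900, hold=36.7910 ⇒ V=37.7900 exercise | (k=6,j=4): S=143.8266, (K−S)⁺=8.3734, hold=14.8015 ⇒ V=14.8015 continue | (k=6,j=5): S=180.8065, (K−S)⁺=0.0000, hold=2.8011 ⇒ V=2.8011 continue | (k=6,j=6): S=227.2947, (K−S)⁺=0.0000, hold=0.0000 ⇒ V=0.0000 continue  boundary S*=114.4100
step 5: (k=5,j=0): S=64.5693, (K−S)⁺=87.6307, hold=86.4058 ⇒ V=87.6307 exercise | (k=5,j=1): S=81.1711, (K−S)⁺=71.0289, hold=69.8041 ⇒ V=71.0289 exercise | (k=5,j=2): S=102.0414, (K−S)⁺=50.1586, hold=48.9338 ⇒ V=50.1586 exercise | (k=5,j=3): S=128.2778, (K−S)⁺=23.9222, hold=25.9289 ⇒ V=25.9289 continue | (k=5,j=4): S=161.2600, (K−S)⁺=0.0000, hold=8.6494 ⇒ V=8.6494 continue | (k=5,j=5): S=202.7224, (K−S)⁺=0.0000, hold=1.3704 ⇒ V=1.3704 continue  boundary S*=102.0414
step 4: (k=4,j=0): S=72.3959, (K−S)⁺=79.8041, hold=78.5793 ⇒ V=79.8041 exercise | (k=4,j=1): S=91.0100, (K−S)⁺=61.1900, hold=59.9652 ⇒ V=61.1900 exercise | (k=4,j=2): S=114.4100, (K−S)⁺=37.7900, hold=37.5740 ⇒ V=37.7900 exercise | (k=4,j=3): S=143.8266, (K−S)⁺=8.3734, hold=17.0334 ⇒ V=17.0334 continue | (k=4,j=4): S=180.8065, (K−S)⁺=0.0000, hold=4.9204 ⇒ V=4.9204 continue  boundary S*=114.4100
step 3: (k=3,j=0): S=81.1711, (K−S)⁺=71.0289, hold=69.8041 ⇒ V=71.0289 exercise | (k=3,j=1): S=102.0414, (K−S)⁺=50.1586, hold=48.9338 ⇒ V=50.1586 exercise | (k=3,j=2): S=128.2778, (K−S)⁺=23.9222, hold=27.0510 ⇒ V=27.0510 continue | (k=3,j=3): S=161.2600, (K−S)⁺=0.0000, hold=10.8068 ⇒ V=10.8068 continue  boundary S*=102.0414
step 2: (k=2,j=0): S=91.0100, (K−S)⁺=61.1900, hold=59.9652 ⇒ V=61.1900 exercise | (k=2,j=1): S=114.4100, (K−S)⁺=37.7900, hold=38.1381 ⇒ V=38.1381 continue | (k=2,j=2): S=143.8266, (K−S)⁺=8.3734, hold=18.6669 ⇒ V=18.6669 continue  boundary S*=91.0100
step 1: (k=1,j=0): S=102.0414, (K−S)⁺=50.1586, hold=49.1088 ⇒ V=50.1586 exercise | (k=1,j=1): S=128.2778, (K−S)⁺=23.9222, hold=28.0425 ⇒ V=28.0425 continue  boundary S*=102.0414
step 0: (k=0,j=0): S=114.4100, (K−S)⁺=37.7900, hold=38.6366 ⇒ V=38.6366 continue  boundary S*=-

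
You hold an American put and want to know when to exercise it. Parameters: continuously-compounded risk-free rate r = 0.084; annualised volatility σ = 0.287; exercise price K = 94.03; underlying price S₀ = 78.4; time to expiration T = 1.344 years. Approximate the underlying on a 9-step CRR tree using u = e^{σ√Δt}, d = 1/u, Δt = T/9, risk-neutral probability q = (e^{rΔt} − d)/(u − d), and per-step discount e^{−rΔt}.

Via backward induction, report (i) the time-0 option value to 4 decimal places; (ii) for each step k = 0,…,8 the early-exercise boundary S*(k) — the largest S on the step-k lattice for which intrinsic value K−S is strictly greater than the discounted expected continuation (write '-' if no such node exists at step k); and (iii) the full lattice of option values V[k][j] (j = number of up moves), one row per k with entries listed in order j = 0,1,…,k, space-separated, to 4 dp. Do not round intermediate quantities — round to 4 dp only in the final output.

params: Δt=0.14933 u=1.11729 d=0.89502 q=0.52909 e^(-rΔt)=0.98753
t_9 payoffs: 65.1353 57.9596 49.0019 37.8196 23.8603 6.4344 0.0000 0.0000 0.0000 0.0000
t_8: node(8,0) S=32.2838 payoff=61.7462 vs cont=60.5741 → 61.7462 [stop]  node(8,1) S=40.3011 payoff=53.7289 vs cont=52.5567 → 53.7289 [stop]  node(8,2) S=50.3095 payoff=43.7205 vs cont=42.5483 → 43.7205 [stop]  node(8,3) S=62.8034 payoff=31.2266 vs cont=30.0545 → 31.2266 [stop]  node(8,4) S=78.4000 payoff=15.6300 vs cont=14.4579 → 15.6300 [stop]  node(8,5) S=97.8699 payoff=0.0000 vs cont=2.9922 → 2.9922 [wait]  node(8,6) S=122.1749 payoff=0.0000 vs cont=0.0000 → 0.0000 [wait]  node(8,7) S=152.5158 payoff=0.0000 vs cont=0.0000 → 0.0000 [wait]  node(8,8) S=190.3915 payoff=0.0000 vs cont=0.0000 → 0.0000 [wait]  ⇒ S*(8)=78.4000
t_7: node(7,0) S=36.0704 payoff=57.9596 vs cont=56.7875 → 57.9596 [stop]  node(7,1) S=45.0281 payoff=49.0019 vs cont=47.8297 → 49.0019 [stop]  node(7,2) S=56.2104 payoff=37.8196 vs cont=36.6474 → 37.8196 [stop]  node(7,3) S=70.1697 payoff=23.8603 vs cont=22.6882 → 23.8603 [stop]  node(7,4) S=87.5956 payoff=6.4344 vs cont=8.8320 → 8.8320 [wait]  node(7,5) S=109.3491 payoff=0.0000 vs cont=1.3915 → 1.3915 [wait]  node(7,6) S=136.5049 payoff=0.0000 vs cont=0.0000 → 0.0000 [wait]  node(7,7) S=170.4045 payoff=0.0000 vs cont=0.0000 → 0.0000 [wait]  ⇒ S*(7)=70.1697
t_6: node(6,0) S=40.3011 payoff=53.7289 vs cont=52.5567 → 53.7289 [stop]  node(6,1) S=50.3095 payoff=43.7205 vs cont=42.5483 → 43.7205 [stop]  node(6,2) S=62.8034 payoff=31.2266 vs cont=30.0545 → 31.2266 [stop]  node(6,3) S=78.4000 payoff=15.6300 vs cont=15.7106 → 15.7106 [wait]  node(6,4) S=97.8699 payoff=0.0000 vs cont=4.8342 → 4.8342 [wait]  node(6,5) S=122.1749 payoff=0.0000 vs cont=0.6471 → 0.6471 [wait]  node(6,6) S=152.5158 payoff=0.0000 vs cont=0.0000 → 0.0000 [wait]  ⇒ S*(6)=62.8034
t_5: node(5,0) S=45.0281 payoff=49.0019 vs cont=47.8297 → 49.0019 [stop]  node(5,1) S=56.2104 payoff=37.8196 vs cont=36.6474 → 37.8196 [stop]  node(5,2) S=70.1697 payoff=23.8603 vs cont=22.7303 → 23.8603 [stop]  node(5,3) S=87.5956 payoff=6.4344 vs cont=9.8319 → 9.8319 [wait]  node(5,4) S=109.3491 payoff=0.0000 vs cont=2.5862 → 2.5862 [wait]  node(5,5) S=136.5049 payoff=0.0000 vs cont=0.3009 → 0.3009 [wait]  ⇒ S*(5)=70.1697
t_4: node(4,0) S=50.3095 payoff=43.7205 vs cont=42.5483 → 43.7205 [stop]  node(4,1) S=62.8034 payoff=31.2266 vs cont=30.0545 → 31.2266 [stop]  node(4,2) S=78.4000 payoff=15.6300 vs cont=16.2331 → 16.2331 [wait]  node(4,3) S=97.8699 payoff=0.0000 vs cont=5.9235 → 5.9235 [wait]  node(4,4) S=122.1749 payoff=0.0000 vs cont=1.3599 → 1.3599 [wait]  ⇒ S*(4)=62.8034
t_3: node(3,0) S=56.2104 payoff=37.8196 vs cont=36.6474 → 37.8196 [stop]  node(3,1) S=70.1697 payoff=23.8603 vs cont=23.0032 → 23.8603 [stop]  node(3,2) S=87.5956 payoff=6.4344 vs cont=10.6440 → 10.6440 [wait]  node(3,3) S=109.3491 payoff=0.0000 vs cont=3.4652 → 3.4652 [wait]  ⇒ S*(3)=70.1697
t_2: node(2,0) S=62.8034 payoff=31.2266 vs cont=30.0545 → 31.2266 [stop]  node(2,1) S=78.4000 payoff=15.6300 vs cont=16.6574 → 16.6574 [wait]  node(2,2) S=97.8699 payoff=0.0000 vs cont=6.7604 → 6.7604 [wait]  ⇒ S*(2)=62.8034
t_1: node(1,0) S=70.1697 payoff=23.8603 vs cont=23.2250 → 23.8603 [stop]  node(1,1) S=87.5956 payoff=6.4344 vs cont=11.2786 → 11.2786 [wait]  ⇒ S*(1)=70.1697
t_0: node(0,0) S=78.4000 payoff=15.6300 vs cont=16.9889 → 16.9889 [wait]  ⇒ S*(0)=-

price = 16.9889
boundary = - 70.1697 62.8034 70.1697 62.8034 70.1697 62.8034 70.1697 78.4000
tree:
16.9889
23.8603 11.2786
31.2266 16.6574 6.7604
37.8196 23.8603 10.6440 3.4652
43.7205 31.2266 16.2331 5.9235 1.3599
49.0019 37.8196 23.8603 9.8319 2.5862 0.3009
53.7289 43.7205 31.2266 15.7106 4.8342 0.6471 0.0000
57.9596 49.0019 37.8196 23.8603 8.8320 1.3915 0.0000 0.0000
61.7462 53.7289 43.7205 31.2266 15.6300 2.9922 0.0000 0.0000 0.0000
65.1353 57.9596 49.0019 37.8196 23.8603 6.4344 0.0000 0.0000 0.0000 0.0000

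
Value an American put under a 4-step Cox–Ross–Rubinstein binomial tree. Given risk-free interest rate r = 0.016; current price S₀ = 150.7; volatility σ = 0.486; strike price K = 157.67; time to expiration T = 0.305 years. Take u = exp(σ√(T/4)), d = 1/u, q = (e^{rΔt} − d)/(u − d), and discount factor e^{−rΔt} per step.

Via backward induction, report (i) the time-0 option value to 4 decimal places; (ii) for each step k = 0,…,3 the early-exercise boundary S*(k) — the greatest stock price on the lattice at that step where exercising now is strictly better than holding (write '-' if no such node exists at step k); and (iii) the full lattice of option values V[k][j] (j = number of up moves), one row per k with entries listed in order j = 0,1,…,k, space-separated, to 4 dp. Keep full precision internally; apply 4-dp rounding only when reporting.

Δt=0.07625, u=1.14362, d=0.87441, q=0.47103, disc=e^(-rΔt)=0.99878
k=4 terminal: V=max(K-S,0) → 69.5688 42.4448 6.9700 0.0000 0.0000
k=3: j=0 S=100.7546 intr=56.9154 cont=56.7232 V=56.9154[EX]; j=1 S=131.7742 intr=25.8958 cont=25.7035 V=25.8958[EX]; j=2 S=172.3440 intr=0.0000 cont=3.6824 V=3.6824[hold]; j=3 S=225.4040 intr=0.0000 cont=0.0000 V=0.0000[hold]  S*(3)=131.7742
k=2: j=0 S=115.2252 intr=42.4448 cont=42.2525 V=42.4448[EX]; j=1 S=150.7000 intr=6.9700 cont=15.4137 V=15.4137[hold]; j=2 S=197.0965 intr=0.0000 cont=1.9455 V=1.9455[hold]  S*(2)=115.2252
k=1: j=0 S=131.7742 intr=25.8958 cont=29.6760 V=29.6760[hold]; j=1 S=172.3440 intr=0.0000 cont=9.0586 V=9.0586[hold]  S*(1)=-
k=0: j=0 S=150.7000 intr=6.9700 cont=19.9402 V=19.9402[hold]  S*(0)=-

price = 19.9402
boundary = - - 115.2252 131.7742
tree:
19.9402
29.6760 9.0586
42.4448 15.4137 1.9455
56.9154 25.8958 3.6824 0.0000
69.5688 42.4448 6.9700 0.0000 0.0000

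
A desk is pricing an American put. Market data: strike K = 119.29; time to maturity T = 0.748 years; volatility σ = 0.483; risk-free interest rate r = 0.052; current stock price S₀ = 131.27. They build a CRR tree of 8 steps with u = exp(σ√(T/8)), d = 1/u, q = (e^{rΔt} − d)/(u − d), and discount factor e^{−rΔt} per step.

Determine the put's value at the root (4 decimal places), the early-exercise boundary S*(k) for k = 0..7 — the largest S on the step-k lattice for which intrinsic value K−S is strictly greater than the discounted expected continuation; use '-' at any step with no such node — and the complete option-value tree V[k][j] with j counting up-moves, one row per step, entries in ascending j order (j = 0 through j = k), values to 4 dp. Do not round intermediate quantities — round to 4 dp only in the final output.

Δt=0.09350, u=1.15915, d=0.86270, q=0.47958, disc=e^(-rΔt)=0.99515
k=8 terminal: V=max(K-S,0) → 79.0150 65.1749 46.5789 21.5926 0.0000 0.0000 0.0000 0.0000 0.0000
k=7: j=0 S=46.6850 intr=72.6050 cont=72.0265 V=72.6050[EX]; j=1 S=62.7277 intr=56.5623 cont=55.9837 V=56.5623[EX]; j=2 S=84.2834 intr=35.0066 cont=34.4281 V=35.0066[EX]; j=3 S=113.2464 intr=6.0436 cont=11.1826 V=11.1826[hold]; j=4 S=152.1622 intr=0.0000 cont=0.0000 V=0.0000[hold]; j=5 S=204.4510 intr=0.0000 cont=0.0000 V=0.0000[hold]; j=6 S=274.7082 intr=0.0000 cont=0.0000 V=0.0000[hold]; j=7 S=369.1085 intr=0.0000 cont=0.0000 V=0.0000[hold]  S*(7)=84.2834
k=6: j=0 S=54.1151 intr=65.1749 cont=64.5964 V=65.1749[EX]; j=1 S=72.7111 intr=46.5789 cont=46.0003 V=46.5789[EX]; j=2 S=97.6974 intr=21.5926 cont=23.4666 V=23.4666[hold]; j=3 S=131.2700 intr=0.0000 cont=5.7914 V=5.7914[hold]; j=4 S=176.3794 intr=0.0000 cont=0.0000 V=0.0000[hold]; j=5 S=236.9902 intr=0.0000 cont=0.0000 V=0.0000[hold]; j=6 S=318.4292 intr=0.0000 cont=0.0000 V=0.0000[hold]  S*(6)=72.7111
k=5: j=0 S=62.7277 intr=56.5623 cont=55.9837 V=56.5623[EX]; j=1 S=84.2834 intr=35.0066 cont=35.3225 V=35.3225[hold]; j=2 S=113.2464 intr=6.0436 cont=14.9171 V=14.9171[hold]; j=3 S=152.1622 intr=0.0000 cont=2.9993 V=2.9993[hold]; j=4 S=204.4510 intr=0.0000 cont=0.0000 V=0.0000[hold]; j=5 S=274.7082 intr=0.0000 cont=0.0000 V=0.0000[hold]  S*(5)=62.7277
k=4: j=0 S=72.7111 intr=46.5789 cont=46.1511 V=46.5789[EX]; j=1 S=97.6974 intr=21.5926 cont=25.4125 V=25.4125[hold]; j=2 S=131.2700 intr=0.0000 cont=9.1569 V=9.1569[hold]; j=3 S=176.3794 intr=0.0000 cont=1.5533 V=1.5533[hold]; j=4 S=236.9902 intr=0.0000 cont=0.0000 V=0.0000[hold]  S*(4)=72.7111
k=3: j=0 S=84.2834 intr=35.0066 cont=36.2512 V=36.2512[hold]; j=1 S=113.2464 intr=6.0436 cont=17.5311 V=17.5311[hold]; j=2 S=152.1622 intr=0.0000 cont=5.4836 V=5.4836[hold]; j=3 S=204.4510 intr=0.0000 cont=0.8044 V=0.8044[hold]  S*(3)=-
k=2: j=0 S=97.6974 intr=21.5926 cont=27.1410 V=27.1410[hold]; j=1 S=131.2700 intr=0.0000 cont=11.6963 V=11.6963[hold]; j=2 S=176.3794 intr=0.0000 cont=3.2238 V=3.2238[hold]  S*(2)=-
k=1: j=0 S=113.2464 intr=6.0436 cont=19.6383 V=19.6383[hold]; j=1 S=152.1622 intr=0.0000 cont=7.5960 V=7.5960[hold]  S*(1)=-
k=0: j=0 S=131.2700 intr=0.0000 cont=13.7958 V=13.7958[hold]  S*(0)=-

price = 13.7958
boundary = - - - - 72.7111 62.7277 72.7111 84.2834
tree:
13.7958
19.6383 7.5960
27.1410 11.6963 3.2238
36.2512 17.5311 5.4836 0.8044
46.5789 25.4125 9.1569 1.5533 0.0000
56.5623 35.3225 14.9171 2.9993 0.0000 0.0000
65.1749 46.5789 23.4666 5.7914 0.0000 0.0000 0.0000
72.6050 56.5623 35.0066 11.1826 0.0000 0.0000 0.0000 0.0000
79.0150 65.1749 46.5789 21.5926 0.0000 0.0000 0.0000 0.0000 0.0000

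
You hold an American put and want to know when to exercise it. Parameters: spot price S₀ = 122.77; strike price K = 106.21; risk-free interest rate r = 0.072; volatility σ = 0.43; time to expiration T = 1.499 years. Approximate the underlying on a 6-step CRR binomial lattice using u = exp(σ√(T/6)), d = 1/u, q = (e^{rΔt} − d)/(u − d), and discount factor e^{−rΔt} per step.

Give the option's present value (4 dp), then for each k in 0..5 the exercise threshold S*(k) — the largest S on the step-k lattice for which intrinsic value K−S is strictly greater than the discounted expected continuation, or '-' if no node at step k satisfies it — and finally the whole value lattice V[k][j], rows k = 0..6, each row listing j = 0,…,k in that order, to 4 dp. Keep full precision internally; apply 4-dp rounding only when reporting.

Δt=0.24983  u=1.23977  d=0.80660  q=0.48838  discount=0.98217
step 6 (expiry): payoffs max(K−S,0) = 72.4005 54.2435 26.3355 0.0000 0.0000 0.0000 0.0000
step 5: (k=5,j=0): S=41.9161, (K−S)⁺=64.2939, hold=62.4004 ⇒ V=64.2939 exercise | (k=5,j=1): S=64.4267, (K−S)⁺=41.7833, hold=39.8899 ⇒ V=41.7833 exercise | (k=5,j=2): S=99.0262, (K−S)⁺=7.1838, hold=13.2337 ⇒ V=13.2337 continue | (k=5,j=3): S=152.2069, (K−S)⁺=0.0000, hold=0.0000 ⇒ V=0.0000 continue | (k=5,j=4): S=233.9477, (K−S)⁺=0.0000, hold=0.0000 ⇒ V=0.0000 continue | (k=5,j=5): S=359.5863, (K−S)⁺=0.0000, hold=0.0000 ⇒ V=0.0000 continue  boundary S*=64.4267
step 4: (k=4,j=0): S=51.9665, (K−S)⁺=54.2435, hold=52.3501 ⇒ V=54.2435 exercise | (k=4,j=1): S=79.8745, (K−S)⁺=26.3355, hold=27.3441 ⇒ V=27.3441 continue | (k=4,j=2): S=122.7700, (K−S)⁺=0.0000, hold=6.6500 ⇒ V=6.6500 continue | (k=4,j=3): S=188.7021, (K−S)⁺=0.0000, hold=0.0000 ⇒ V=0.0000 continue | (k=4,j=4): S=290.0421, (K−S)⁺=0.0000, hold=0.0000 ⇒ V=0.0000 continue  boundary S*=51.9665
step 3: (k=3,j=0): S=64.4267, (K−S)⁺=41.7833, hold=40.3737 ⇒ V=41.7833 exercise | (k=3,j=1): S=99.0262, (K−S)⁺=7.1838, hold=16.9303 ⇒ V=16.9303 continue | (k=3,j=2): S=152.2069, (K−S)⁺=0.0000, hold=3.3416 ⇒ V=3.3416 continue | (k=3,j=3): S=233.9477, (K−S)⁺=0.0000, hold=0.0000 ⇒ V=0.0000 continue  boundary S*=64.4267
step 2: (k=2,j=0): S=79.8745, (K−S)⁺=26.3355, hold=29.1172 ⇒ V=29.1172 continue | (k=2,j=1): S=122.7700, (K−S)⁺=0.0000, hold=10.1104 ⇒ V=10.1104 continue | (k=2,j=2): S=188.7021, (K−S)⁺=0.0000, hold=1.6792 ⇒ V=1.6792 continue  boundary S*=-
step 1: (k=1,j=0): S=99.0262, (K−S)⁺=7.1838, hold=19.4812 ⇒ V=19.4812 continue | (k=1,j=1): S=152.2069, (K−S)⁺=0.0000, hold=5.8860 ⇒ V=5.8860 continue  boundary S*=-
step 0: (k=0,j=0): S=122.7700, (K−S)⁺=0.0000, hold=12.6127 ⇒ V=12.6127 continue  boundary S*=-

price = 12.6127
boundary = - - - 64.4267 51.9665 64.4267
tree:
12.6127
19.4812 5.8860
29.1172 10.1104 1.6792
41.7833 16.9303 3.3416 0.0000
54.2435 27.3441 6.6500 0.0000 0.0000
64.2939 41.7833 13.2337 0.0000 0.0000 0.0000
72.4005 54.2435 26.3355 0.0000 0.0000 0.0000 0.0000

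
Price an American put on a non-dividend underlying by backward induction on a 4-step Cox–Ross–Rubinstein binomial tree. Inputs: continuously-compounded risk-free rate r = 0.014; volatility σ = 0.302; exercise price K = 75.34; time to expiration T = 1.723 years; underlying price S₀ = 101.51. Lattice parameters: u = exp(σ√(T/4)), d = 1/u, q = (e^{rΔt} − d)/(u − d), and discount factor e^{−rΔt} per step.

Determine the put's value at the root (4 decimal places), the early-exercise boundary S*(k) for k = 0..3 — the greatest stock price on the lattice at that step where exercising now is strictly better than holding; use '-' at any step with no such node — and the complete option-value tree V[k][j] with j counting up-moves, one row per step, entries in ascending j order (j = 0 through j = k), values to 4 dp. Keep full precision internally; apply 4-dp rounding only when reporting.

price = 4.3609
boundary = - - - 56.0103
tree:
4.3609
7.2917 1.0559
11.9980 1.9884 0.0000
19.3297 3.7444 0.0000 0.0000
29.4004 7.0514 0.0000 0.0000 0.0000

params: Δt=0.43075 u=1.21922 d=0.82020 q=0.46577 e^(-rΔt)=0.99399
t_4 payoffs: 29.4004 7.0514 0.0000 0.0000 0.0000
t_3: node(3,0) S=56.0103 payoff=19.3297 vs cont=18.8767 → 19.3297 [stop]  node(3,1) S=83.2585 payoff=0.0000 vs cont=3.7444 → 3.7444 [wait]  node(3,2) S=123.7625 payoff=0.0000 vs cont=0.0000 → 0.0000 [wait]  node(3,3) S=183.9712 payoff=0.0000 vs cont=0.0000 → 0.0000 [wait]  ⇒ S*(3)=56.0103
t_2: node(2,0) S=68.2886 payoff=7.0514 vs cont=11.9980 → 11.9980 [wait]  node(2,1) S=101.5100 payoff=0.0000 vs cont=1.9884 → 1.9884 [wait]  node(2,2) S=150.8931 payoff=0.0000 vs cont=0.0000 → 0.0000 [wait]  ⇒ S*(2)=-
t_1: node(1,0) S=83.2585 payoff=0.0000 vs cont=7.2917 → 7.2917 [wait]  node(1,1) S=123.7625 payoff=0.0000 vs cont=1.0559 → 1.0559 [wait]  ⇒ S*(1)=-
t_0: node(0,0) S=101.5100 payoff=0.0000 vs cont=4.3609 → 4.3609 [wait]  ⇒ S*(0)=-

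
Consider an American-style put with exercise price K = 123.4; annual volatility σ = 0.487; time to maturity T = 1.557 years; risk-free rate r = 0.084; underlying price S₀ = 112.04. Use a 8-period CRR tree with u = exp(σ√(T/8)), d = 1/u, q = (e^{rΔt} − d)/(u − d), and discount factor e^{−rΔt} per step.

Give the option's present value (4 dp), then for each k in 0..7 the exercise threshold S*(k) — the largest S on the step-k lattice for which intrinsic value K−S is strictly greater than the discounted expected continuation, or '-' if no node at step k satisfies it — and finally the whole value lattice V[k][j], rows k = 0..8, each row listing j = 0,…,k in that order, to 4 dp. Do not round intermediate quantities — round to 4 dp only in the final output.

params: Δt=0.19462 u=1.23967 d=0.80667 q=0.48456 e^(-rΔt)=0.98378
t_8 payoffs: 103.3128 92.5302 75.9598 50.4946 11.3600 0.0000 0.0000 0.0000 0.0000
t_7: node(7,0) S=24.9016 payoff=98.4984 vs cont=96.4974 → 98.4984 [stop]  node(7,1) S=38.2684 payoff=85.1316 vs cont=83.1306 → 85.1316 [stop]  node(7,2) S=58.8103 payoff=64.5897 vs cont=62.5887 → 64.5897 [stop]  node(7,3) S=90.3788 payoff=33.0212 vs cont=31.0202 → 33.0212 [stop]  node(7,4) S=138.8928 payoff=0.0000 vs cont=5.7604 → 5.7604 [wait]  node(7,5) S=213.4485 payoff=0.0000 vs cont=0.0000 → 0.0000 [wait]  node(7,6) S=328.0245 payoff=0.0000 vs cont=0.0000 → 0.0000 [wait]  node(7,7) S=504.1034 payoff=0.0000 vs cont=0.0000 → 0.0000 [wait]  ⇒ S*(7)=90.3788
t_6: node(6,0) S=30.8698 payoff=92.5302 vs cont=90.5292 → 92.5302 [stop]  node(6,1) S=47.4402 payoff=75.9598 vs cont=73.9588 → 75.9598 [stop]  node(6,2) S=72.9054 payoff=50.4946 vs cont=48.4936 → 50.4946 [stop]  node(6,3) S=112.0400 payoff=11.3600 vs cont=19.4905 → 19.4905 [wait]  node(6,4) S=172.1815 payoff=0.0000 vs cont=2.9210 → 2.9210 [wait]  node(6,5) S=264.6060 payoff=0.0000 vs cont=0.0000 → 0.0000 [wait]  node(6,6) S=406.6427 payoff=0.0000 vs cont=0.0000 → 0.0000 [wait]  ⇒ S*(6)=72.9054
t_5: node(5,0) S=38.2684 payoff=85.1316 vs cont=83.1306 → 85.1316 [stop]  node(5,1) S=58.8103 payoff=64.5897 vs cont=62.5887 → 64.5897 [stop]  node(5,2) S=90.3788 payoff=33.0212 vs cont=34.8960 → 34.8960 [wait]  node(5,3) S=138.8928 payoff=0.0000 vs cont=11.2757 → 11.2757 [wait]  node(5,4) S=213.4485 payoff=0.0000 vs cont=1.4812 → 1.4812 [wait]  node(5,5) S=328.0245 payoff=0.0000 vs cont=0.0000 → 0.0000 [wait]  ⇒ S*(5)=58.8103
t_4: node(4,0) S=47.4402 payoff=75.9598 vs cont=73.9588 → 75.9598 [stop]  node(4,1) S=72.9054 payoff=50.4946 vs cont=49.3873 → 50.4946 [stop]  node(4,2) S=112.0400 payoff=11.3600 vs cont=23.0703 → 23.0703 [wait]  node(4,3) S=172.1815 payoff=0.0000 vs cont=6.4238 → 6.4238 [wait]  node(4,4) S=264.6060 payoff=0.0000 vs cont=0.7511 → 0.7511 [wait]  ⇒ S*(4)=72.9054
t_3: node(3,0) S=58.8103 payoff=64.5897 vs cont=62.5887 → 64.5897 [stop]  node(3,1) S=90.3788 payoff=33.0212 vs cont=36.6026 → 36.6026 [wait]  node(3,2) S=138.8928 payoff=0.0000 vs cont=14.7608 → 14.7608 [wait]  node(3,3) S=213.4485 payoff=0.0000 vs cont=3.6154 → 3.6154 [wait]  ⇒ S*(3)=58.8103
t_2: node(2,0) S=72.9054 payoff=50.4946 vs cont=50.2008 → 50.4946 [stop]  node(2,1) S=112.0400 payoff=11.3600 vs cont=25.5970 → 25.5970 [wait]  node(2,2) S=172.1815 payoff=0.0000 vs cont=9.2084 → 9.2084 [wait]  ⇒ S*(2)=72.9054
t_1: node(1,0) S=90.3788 payoff=33.0212 vs cont=37.8070 → 37.8070 [wait]  node(1,1) S=138.8928 payoff=0.0000 vs cont=17.3694 → 17.3694 [wait]  ⇒ S*(1)=-
t_0: node(0,0) S=112.0400 payoff=11.3600 vs cont=27.4513 → 27.4513 [wait]  ⇒ S*(0)=-

price = 27.4513
boundary = - - 72.9054 58.8103 72.9054 58.8103 72.9054 90.3788
tree:
27.4513
37.8070 17.3694
50.4946 25.5970 9.2084
64.5897 36.6026 14.7608 3.6154
75.9598 50.4946 23.0703 6.4238 0.7511
85.1316 64.5897 34.8960 11.2757 1.4812 0.0000
92.5302 75.9598 50.4946 19.4905 2.9210 0.0000 0.0000
98.4984 85.1316 64.5897 33.0212 5.7604 0.0000 0.0000 0.0000
103.3128 92.5302 75.9598 50.4946 11.3600 0.0000 0.0000 0.0000 0.0000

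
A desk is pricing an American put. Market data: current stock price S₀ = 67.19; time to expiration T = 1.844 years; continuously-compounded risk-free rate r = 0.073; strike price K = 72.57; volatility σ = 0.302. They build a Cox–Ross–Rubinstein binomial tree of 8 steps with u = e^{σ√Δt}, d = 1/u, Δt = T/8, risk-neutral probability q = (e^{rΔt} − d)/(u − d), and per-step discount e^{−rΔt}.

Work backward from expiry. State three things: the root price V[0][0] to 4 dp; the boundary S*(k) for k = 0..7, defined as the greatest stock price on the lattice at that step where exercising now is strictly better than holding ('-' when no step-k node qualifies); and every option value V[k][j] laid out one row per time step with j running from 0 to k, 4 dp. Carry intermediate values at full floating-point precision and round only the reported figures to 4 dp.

price = 10.5751
boundary = - - 50.2767 43.4908 50.2767 43.4908 50.2767 58.1213
tree:
10.5751
15.5858 6.3328
22.2933 9.9533 3.2250
29.0792 15.1671 5.5049 1.2431
34.9491 22.2933 9.1378 2.3589 0.2623
40.0268 29.0792 14.6278 4.4101 0.5582 0.0000
44.4192 34.9491 22.2933 8.0873 1.1879 0.0000 0.0000
48.2187 40.0268 29.0792 14.4487 2.5281 0.0000 0.0000 0.0000
51.5054 44.4192 34.9491 22.2933 5.3800 0.0000 0.0000 0.0000 0.0000

Δt=0.23050  u=1.15603  d=0.86503  q=0.52213  discount=0.98331
step 8 (expiry): payoffs max(K−S,0) = 51.5054 44.4192 34.9491 22.2933 5.3800 0.0000 0.0000 0.0000 0.0000
step 7: (k=7,j=0): S=24.3513, (K−S)⁺=48.2187, hold=47.0078 ⇒ V=48.2187 exercise | (k=7,j=1): S=32.5432, (K−S)⁺=40.0268, hold=38.8160 ⇒ V=40.0268 exercise | (k=7,j=2): S=43.4908, (K−S)⁺=29.0792, hold=27.8683 ⇒ V=29.0792 exercise | (k=7,j=3): S=58.1213, (K−S)⁺=14.4487, hold=13.2378 ⇒ V=14.4487 exercise | (k=7,j=4): S=77.6736, (K−S)⁺=0.0000, hold=2.5281 ⇒ V=2.5281 continue | (k=7,j=5): S=103.8034, (K−S)⁺=0.0000, hold=0.0000 ⇒ V=0.0000 continue | (k=7,j=6): S=138.7234, (K−S)⁺=0.0000, hold=0.0000 ⇒ V=0.0000 continue | (k=7,j=7): S=185.3905, (K−S)⁺=0.0000, hold=0.0000 ⇒ V=0.0000 continue  boundary S*=58.1213
step 6: (k=6,j=0): S=28.1508, (K−S)⁺=44.4192, hold=43.2083 ⇒ V=44.4192 exercise | (k=6,j=1): S=37.6209, (K−S)⁺=34.9491, hold=33.7383 ⇒ V=34.9491 exercise | (k=6,j=2): S=50.2767, (K−S)⁺=22.2933, hold=21.0824 ⇒ V=22.2933 exercise | (k=6,j=3): S=67.1900, (K−S)⁺=5.3800, hold=8.0873 ⇒ V=8.0873 continue | (k=6,j=4): S=89.7930, (K−S)⁺=0.0000, hold=1.1879 ⇒ V=1.1879 continue | (k=6,j=5): S=119.9998, (K−S)⁺=0.0000, hold=0.0000 ⇒ V=0.0000 continue | (k=6,j=6): S=160.3683, (K−S)⁺=0.0000, hold=0.0000 ⇒ V=0.0000 continue  boundary S*=50.2767
step 5: (k=5,j=0): S=32.5432, (K−S)⁺=40.0268, hold=38.8160 ⇒ V=40.0268 exercise | (k=5,j=1): S=43.4908, (K−S)⁺=29.0792, hold=27.8683 ⇒ V=29.0792 exercise | (k=5,j=2): S=58.1213, (K−S)⁺=14.4487, hold=14.6278 ⇒ V=14.6278 continue | (k=5,j=3): S=77.6736, (K−S)⁺=0.0000, hold=4.4101 ⇒ V=4.4101 continue | (k=5,j=4): S=103.8034, (K−S)⁺=0.0000, hold=0.5582 ⇒ V=0.5582 continue | (k=5,j=5): S=138.7234, (K−S)⁺=0.0000, hold=0.0000 ⇒ V=0.0000 continue  boundary S*=43.4908
step 4: (k=4,j=0): S=37.6209, (K−S)⁺=34.9491, hold=33.7383 ⇒ V=34.9491 exercise | (k=4,j=1): S=50.2767, (K−S)⁺=22.2933, hold=21.1744 ⇒ V=22.2933 exercise | (k=4,j=2): S=67.1900, (K−S)⁺=5.3800, hold=9.1378 ⇒ V=9.1378 continue | (k=4,j=3): S=89.7930, (K−S)⁺=0.0000, hold=2.3589 ⇒ V=2.3589 continue | (k=4,j=4): S=119.9998, (K−S)⁺=0.0000, hold=0.2623 ⇒ V=0.2623 continue  boundary S*=50.2767
step 3: (k=3,j=0): S=43.4908, (K−S)⁺=29.0792, hold=27.8683 ⇒ V=29.0792 exercise | (k=3,j=1): S=58.1213, (K−S)⁺=14.4487, hold=15.1671 ⇒ V=15.1671 continue | (k=3,j=2): S=77.6736, (K−S)⁺=0.0000, hold=5.5049 ⇒ V=5.5049 continue | (k=3,j=3): S=103.8034, (K−S)⁺=0.0000, hold=1.2431 ⇒ V=1.2431 continue  boundary S*=43.4908
step 2: (k=2,j=0): S=50.2767, (K−S)⁺=22.2933, hold=21.4513 ⇒ V=22.2933 exercise | (k=2,j=1): S=67.1900, (K−S)⁺=5.3800, hold=9.9533 ⇒ V=9.9533 continue | (k=2,j=2): S=89.7930, (K−S)⁺=0.0000, hold=3.2250 ⇒ V=3.2250 continue  boundary S*=50.2767
step 1: (k=1,j=0): S=58.1213, (K−S)⁺=14.4487, hold=15.5858 ⇒ V=15.5858 continue | (k=1,j=1): S=77.6736, (K−S)⁺=0.0000, hold=6.3328 ⇒ V=6.3328 continue  boundary S*=-
step 0: (k=0,j=0): S=67.1900, (K−S)⁺=5.3800, hold=10.5751 ⇒ V=10.5751 continue  boundary S*=-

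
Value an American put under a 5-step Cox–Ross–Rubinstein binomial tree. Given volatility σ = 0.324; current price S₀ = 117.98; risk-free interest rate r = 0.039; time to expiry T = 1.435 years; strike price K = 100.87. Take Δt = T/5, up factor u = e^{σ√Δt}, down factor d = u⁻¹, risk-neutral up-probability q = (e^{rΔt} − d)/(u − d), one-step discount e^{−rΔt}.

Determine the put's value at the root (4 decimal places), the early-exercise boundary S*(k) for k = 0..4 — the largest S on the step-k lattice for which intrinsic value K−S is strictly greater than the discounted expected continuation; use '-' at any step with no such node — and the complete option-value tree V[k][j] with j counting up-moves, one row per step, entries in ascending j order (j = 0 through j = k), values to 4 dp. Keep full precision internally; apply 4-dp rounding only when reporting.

Δt=0.28700, u=1.18955, d=0.84065, q=0.48898, disc=e^(-rΔt)=0.98887
k=5 terminal: V=max(K-S,0) → 51.3368 30.7792 1.6896 0.0000 0.0000 0.0000
k=4: j=0 S=58.9221 intr=41.9479 cont=40.8251 V=41.9479[EX]; j=1 S=83.3765 intr=17.4935 cont=16.3708 V=17.4935[EX]; j=2 S=117.9800 intr=0.0000 cont=0.8538 V=0.8538[hold]; j=3 S=166.9450 intr=0.0000 cont=0.0000 V=0.0000[hold]; j=4 S=236.2317 intr=0.0000 cont=0.0000 V=0.0000[hold]  S*(4)=83.3765
k=3: j=0 S=70.0908 intr=30.7792 cont=29.6565 V=30.7792[EX]; j=1 S=99.1804 intr=1.6896 cont=9.2529 V=9.2529[hold]; j=2 S=140.3430 intr=0.0000 cont=0.4315 V=0.4315[hold]; j=3 S=198.5893 intr=0.0000 cont=0.0000 V=0.0000[hold]  S*(3)=70.0908
k=2: j=0 S=83.3765 intr=17.4935 cont=20.0279 V=20.0279[hold]; j=1 S=117.9800 intr=0.0000 cont=4.8845 V=4.8845[hold]; j=2 S=166.9450 intr=0.0000 cont=0.2180 V=0.2180[hold]  S*(2)=-
k=1: j=0 S=99.1804 intr=1.6896 cont=12.4826 V=12.4826[hold]; j=1 S=140.3430 intr=0.0000 cont=2.5737 V=2.5737[hold]  S*(1)=-
k=0: j=0 S=117.9800 intr=0.0000 cont=7.5524 V=7.5524[hold]  S*(0)=-

price = 7.5524
boundary = - - - 70.0908 83.3765
tree:
7.5524
12.4826 2.5737
20.0279 4.8845 0.2180
30.7792 9.2529 0.4315 0.0000
41.9479 17.4935 0.8538 0.0000 0.0000
51.3368 30.7792 1.6896 0.0000 0.0000 0.0000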